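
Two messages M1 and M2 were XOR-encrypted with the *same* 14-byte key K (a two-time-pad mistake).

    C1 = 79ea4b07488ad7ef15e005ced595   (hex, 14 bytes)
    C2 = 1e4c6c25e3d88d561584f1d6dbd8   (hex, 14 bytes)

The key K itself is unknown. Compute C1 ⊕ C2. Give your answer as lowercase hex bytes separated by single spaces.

C1 ⊕ C2 = (M1 ⊕ K) ⊕ (M2 ⊕ K) = M1 ⊕ M2 — the shared key cancels under XOR.
01111001 XOR 00011110 = 01100111
11101010 XOR 01001100 = 10100110
01001011 XOR 01101100 = 00100111
00000111 XOR 00100101 = 00100010
01001000 XOR 11100011 = 10101011
10001010 XOR 11011000 = 01010010
11010111 XOR 10001101 = 01011010
11101111 XOR 01010110 = 10111001
00010101 XOR 00010101 = 00000000
11100000 XOR 10000100 = 01100100
00000101 XOR 11110001 = 11110100
11001110 XOR 11010110 = 00011000
11010101 XOR 11011011 = 00001110
10010101 XOR 11011000 = 01001101

67 a6 27 22 ab 52 5a b9 00 64 f4 18 0e 4d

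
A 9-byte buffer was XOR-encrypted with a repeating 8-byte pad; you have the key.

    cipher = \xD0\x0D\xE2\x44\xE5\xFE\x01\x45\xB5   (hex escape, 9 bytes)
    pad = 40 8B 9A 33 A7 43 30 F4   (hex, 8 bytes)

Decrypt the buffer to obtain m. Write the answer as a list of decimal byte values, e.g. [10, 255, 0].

The 8-byte key repeats, so the effective keystream is 40 8b 9a 33 a7 43 30 f4 40.
byte 0: d0 xor 40 = 90
byte 1: 0d xor 8b = 86
byte 2: e2 xor 9a = 78
byte 3: 44 xor 33 = 77
byte 4: e5 xor a7 = 42
byte 5: fe xor 43 = bd
byte 6: 01 xor 30 = 31
byte 7: 45 xor f4 = b1
byte 8: b5 xor 40 = f5

[144, 134, 120, 119, 66, 189, 49, 177, 245]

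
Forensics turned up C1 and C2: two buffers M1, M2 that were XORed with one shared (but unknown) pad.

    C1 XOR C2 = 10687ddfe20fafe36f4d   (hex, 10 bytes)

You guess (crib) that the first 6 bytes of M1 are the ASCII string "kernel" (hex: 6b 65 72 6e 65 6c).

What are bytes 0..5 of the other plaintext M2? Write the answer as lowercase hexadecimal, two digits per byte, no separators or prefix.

Since C1 ⊕ C2 = M1 ⊕ M2, XORing with the guessed M1 bytes yields the corresponding M2 bytes: M2 = (C1 ⊕ C2) ⊕ M1.
10 xor 6b = 7b
68 xor 65 = 0d
7d xor 72 = 0f
df xor 6e = b1
e2 xor 65 = 87
0f xor 6c = 63

7b0d0fb18763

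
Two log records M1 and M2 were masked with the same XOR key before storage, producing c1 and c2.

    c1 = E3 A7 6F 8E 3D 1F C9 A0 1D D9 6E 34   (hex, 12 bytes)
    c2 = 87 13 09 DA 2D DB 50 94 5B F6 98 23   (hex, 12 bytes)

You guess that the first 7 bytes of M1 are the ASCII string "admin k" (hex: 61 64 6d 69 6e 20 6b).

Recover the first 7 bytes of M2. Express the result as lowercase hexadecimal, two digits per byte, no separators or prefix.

First, c1 ⊕ c2 = (M1 ⊕ K) ⊕ (M2 ⊕ K) = M1 ⊕ M2, so the key drops out. Then M2 = (M1 ⊕ M2) ⊕ M1 over the first 7 bytes.
byte 0: (e3 ⊕ 87) ⊕ 61 = 64 ⊕ 61 = 05
byte 1: (a7 ⊕ 13) ⊕ 64 = b4 ⊕ 64 = d0
byte 2: (6f ⊕ 09) ⊕ 6d = 66 ⊕ 6d = 0b
byte 3: (8e ⊕ da) ⊕ 69 = 54 ⊕ 69 = 3d
byte 4: (3d ⊕ 2d) ⊕ 6e = 10 ⊕ 6e = 7e
byte 5: (1f ⊕ db) ⊕ 20 = c4 ⊕ 20 = e4
byte 6: (c9 ⊕ 50) ⊕ 6b = 99 ⊕ 6b = f2

05d00b3d7ee4f2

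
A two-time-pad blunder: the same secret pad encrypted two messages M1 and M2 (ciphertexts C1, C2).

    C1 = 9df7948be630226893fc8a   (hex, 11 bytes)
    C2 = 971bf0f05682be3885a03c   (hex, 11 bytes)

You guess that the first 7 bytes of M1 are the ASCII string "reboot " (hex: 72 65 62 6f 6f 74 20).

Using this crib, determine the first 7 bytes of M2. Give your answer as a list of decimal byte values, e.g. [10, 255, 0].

First, C1 ⊕ C2 = (M1 ⊕ K) ⊕ (M2 ⊕ K) = M1 ⊕ M2, so the key drops out. Then M2 = (M1 ⊕ M2) ⊕ M1 over the first 7 bytes.
byte 0: (9d xor 97) xor 72 = 0a xor 72 = 78
byte 1: (f7 xor 1b) xor 65 = ec xor 65 = 89
byte 2: (94 xor f0) xor 62 = 64 xor 62 = 06
byte 3: (8b xor f0) xor 6f = 7b xor 6f = 14
byte 4: (e6 xor 56) xor 6f = b0 xor 6f = df
byte 5: (30 xor 82) xor 74 = b2 xor 74 = c6
byte 6: (22 xor be) xor 20 = 9c xor 20 = bc

[120, 137, 6, 20, 223, 198, 188]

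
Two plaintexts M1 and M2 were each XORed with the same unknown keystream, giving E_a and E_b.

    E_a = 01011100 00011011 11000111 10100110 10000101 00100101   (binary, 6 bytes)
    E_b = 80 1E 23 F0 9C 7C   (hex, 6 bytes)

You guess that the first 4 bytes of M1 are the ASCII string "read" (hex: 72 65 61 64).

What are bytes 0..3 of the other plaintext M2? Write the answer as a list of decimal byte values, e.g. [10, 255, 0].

[174, 96, 133, 50]

First, E_a ⊕ E_b = (M1 ⊕ K) ⊕ (M2 ⊕ K) = M1 ⊕ M2, so the key drops out. Then M2 = (M1 ⊕ M2) ⊕ M1 over the first 4 bytes.
byte 0: (5c xor 80) xor 72 = dc xor 72 = ae
byte 1: (1b xor 1e) xor 65 = 05 xor 65 = 60
byte 2: (c7 xor 23) xor 61 = e4 xor 61 = 85
byte 3: (a6 xor f0) xor 64 = 56 xor 64 = 32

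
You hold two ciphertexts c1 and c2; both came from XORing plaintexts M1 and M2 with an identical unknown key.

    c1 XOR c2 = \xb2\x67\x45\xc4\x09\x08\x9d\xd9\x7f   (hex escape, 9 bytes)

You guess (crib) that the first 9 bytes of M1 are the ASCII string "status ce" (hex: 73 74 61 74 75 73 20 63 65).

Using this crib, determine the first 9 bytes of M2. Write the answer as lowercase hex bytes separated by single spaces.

c1 13 24 b0 7c 7b bd ba 1a

Since c1 ⊕ c2 = M1 ⊕ M2, XORing with the guessed M1 bytes yields the corresponding M2 bytes: M2 = (c1 ⊕ c2) ⊕ M1.
b2 xor 73 = c1
67 xor 74 = 13
45 xor 61 = 24
c4 xor 74 = b0
09 xor 75 = 7c
08 xor 73 = 7b
9d xor 20 = bd
d9 xor 63 = ba
7f xor 65 = 1a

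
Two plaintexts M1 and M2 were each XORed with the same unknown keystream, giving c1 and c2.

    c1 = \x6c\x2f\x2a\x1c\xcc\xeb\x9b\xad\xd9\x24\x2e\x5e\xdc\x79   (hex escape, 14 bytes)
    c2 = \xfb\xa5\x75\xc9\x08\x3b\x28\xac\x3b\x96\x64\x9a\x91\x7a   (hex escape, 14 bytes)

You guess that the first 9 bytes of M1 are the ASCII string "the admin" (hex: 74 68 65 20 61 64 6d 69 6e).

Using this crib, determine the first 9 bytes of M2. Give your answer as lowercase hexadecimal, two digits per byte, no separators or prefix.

e3e23af5a5b4de688c

First, c1 ⊕ c2 = (M1 ⊕ K) ⊕ (M2 ⊕ K) = M1 ⊕ M2, so the key drops out. Then M2 = (M1 ⊕ M2) ⊕ M1 over the first 9 bytes.
byte 0: (6c ⊕ fb) ⊕ 74 = 97 ⊕ 74 = e3
byte 1: (2f ⊕ a5) ⊕ 68 = 8a ⊕ 68 = e2
byte 2: (2a ⊕ 75) ⊕ 65 = 5f ⊕ 65 = 3a
byte 3: (1c ⊕ c9) ⊕ 20 = d5 ⊕ 20 = f5
byte 4: (cc ⊕ 08) ⊕ 61 = c4 ⊕ 61 = a5
byte 5: (eb ⊕ 3b) ⊕ 64 = d0 ⊕ 64 = b4
byte 6: (9b ⊕ 28) ⊕ 6d = b3 ⊕ 6d = de
byte 7: (ad ⊕ ac) ⊕ 69 = 01 ⊕ 69 = 68
byte 8: (d9 ⊕ 3b) ⊕ 6e = e2 ⊕ 6e = 8c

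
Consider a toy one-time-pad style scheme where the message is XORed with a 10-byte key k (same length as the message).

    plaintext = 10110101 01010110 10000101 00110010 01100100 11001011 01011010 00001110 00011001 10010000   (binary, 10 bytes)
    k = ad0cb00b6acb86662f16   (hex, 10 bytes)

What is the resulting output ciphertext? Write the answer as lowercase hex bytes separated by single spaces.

XOR is its own inverse, so applying the key byte-wise gives the result directly.
181 xor 173 =  24
 86 xor  12 =  90
133 xor 176 =  53
 50 xor  11 =  57
100 xor 106 =  14
203 xor 203 =   0
 90 xor 134 = 220
 14 xor 102 = 104
 25 xor  47 =  54
144 xor  22 = 134

18 5a 35 39 0e 00 dc 68 36 86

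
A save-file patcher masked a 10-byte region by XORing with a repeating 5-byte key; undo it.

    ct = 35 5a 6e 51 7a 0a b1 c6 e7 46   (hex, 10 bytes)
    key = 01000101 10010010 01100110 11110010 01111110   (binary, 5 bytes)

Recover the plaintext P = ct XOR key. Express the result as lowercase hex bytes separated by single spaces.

The 5-byte key repeats, so the effective keystream is 45 92 66 f2 7e 45 92 66 f2 7e.
byte 0: 35 ⊕ 45 = 70
byte 1: 5a ⊕ 92 = c8
byte 2: 6e ⊕ 66 = 08
byte 3: 51 ⊕ f2 = a3
byte 4: 7a ⊕ 7e = 04
byte 5: 0a ⊕ 45 = 4f
byte 6: b1 ⊕ 92 = 23
byte 7: c6 ⊕ 66 = a0
byte 8: e7 ⊕ f2 = 15
byte 9: 46 ⊕ 7e = 38

70 c8 08 a3 04 4f 23 a0 15 38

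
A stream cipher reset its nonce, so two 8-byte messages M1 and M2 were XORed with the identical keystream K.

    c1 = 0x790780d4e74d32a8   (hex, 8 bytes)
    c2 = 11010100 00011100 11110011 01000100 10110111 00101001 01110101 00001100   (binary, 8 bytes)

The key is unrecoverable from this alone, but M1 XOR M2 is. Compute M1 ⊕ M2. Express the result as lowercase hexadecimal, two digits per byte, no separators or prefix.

c1 ⊕ c2 = (M1 ⊕ K) ⊕ (M2 ⊕ K) = M1 ⊕ M2 — the shared key cancels under XOR.
byte 0: 121 ⊕ 212 = 173
byte 1:   7 ⊕  28 =  27
byte 2: 128 ⊕ 243 = 115
byte 3: 212 ⊕  68 = 144
byte 4: 231 ⊕ 183 =  80
byte 5:  77 ⊕  41 = 100
byte 6:  50 ⊕ 117 =  71
byte 7: 168 ⊕  12 = 164

ad1b7390506447a4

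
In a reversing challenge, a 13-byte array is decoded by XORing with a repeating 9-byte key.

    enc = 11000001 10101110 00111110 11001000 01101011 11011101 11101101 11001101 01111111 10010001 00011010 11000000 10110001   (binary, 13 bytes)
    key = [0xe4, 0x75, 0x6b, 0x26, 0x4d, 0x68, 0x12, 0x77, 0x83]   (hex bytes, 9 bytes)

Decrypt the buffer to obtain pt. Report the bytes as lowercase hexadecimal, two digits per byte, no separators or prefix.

25db55ee26b5ffbafc756fab97

The 9-byte key repeats, so the effective keystream is e4 75 6b 26 4d 68 12 77 83 e4 75 6b 26.
byte 0: 193 xor 228 =  37
byte 1: 174 xor 117 = 219
byte 2:  62 xor 107 =  85
byte 3: 200 xor  38 = 238
byte 4: 107 xor  77 =  38
byte 5: 221 xor 104 = 181
byte 6: 237 xor  18 = 255
byte 7: 205 xor 119 = 186
byte 8: 127 xor 131 = 252
byte 9: 145 xor 228 = 117
byte 10:  26 xor 117 = 111
byte 11: 192 xor 107 = 171
byte 12: 177 xor  38 = 151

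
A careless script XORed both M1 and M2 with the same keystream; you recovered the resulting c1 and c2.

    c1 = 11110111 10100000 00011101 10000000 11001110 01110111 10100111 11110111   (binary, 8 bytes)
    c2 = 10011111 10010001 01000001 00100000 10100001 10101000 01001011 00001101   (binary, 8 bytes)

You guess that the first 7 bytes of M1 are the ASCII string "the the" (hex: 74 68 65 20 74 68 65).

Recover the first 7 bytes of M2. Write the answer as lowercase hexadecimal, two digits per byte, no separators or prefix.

1c5939801bb789

First, c1 ⊕ c2 = (M1 ⊕ K) ⊕ (M2 ⊕ K) = M1 ⊕ M2, so the key drops out. Then M2 = (M1 ⊕ M2) ⊕ M1 over the first 7 bytes.
byte 0: (f7 xor 9f) xor 74 = 68 xor 74 = 1c
byte 1: (a0 xor 91) xor 68 = 31 xor 68 = 59
byte 2: (1d xor 41) xor 65 = 5c xor 65 = 39
byte 3: (80 xor 20) xor 20 = a0 xor 20 = 80
byte 4: (ce xor a1) xor 74 = 6f xor 74 = 1b
byte 5: (77 xor a8) xor 68 = df xor 68 = b7
byte 6: (a7 xor 4b) xor 65 = ec xor 65 = 89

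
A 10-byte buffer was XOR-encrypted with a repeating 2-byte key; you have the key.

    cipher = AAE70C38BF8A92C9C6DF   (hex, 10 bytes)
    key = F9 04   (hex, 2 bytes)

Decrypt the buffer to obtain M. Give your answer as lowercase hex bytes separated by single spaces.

The 2-byte key repeats, so the effective keystream is f9 04 f9 04 f9 04 f9 04 f9 04.
byte 0: aa ⊕ f9 = 53
byte 1: e7 ⊕ 04 = e3
byte 2: 0c ⊕ f9 = f5
byte 3: 38 ⊕ 04 = 3c
byte 4: bf ⊕ f9 = 46
byte 5: 8a ⊕ 04 = 8e
byte 6: 92 ⊕ f9 = 6b
byte 7: c9 ⊕ 04 = cd
byte 8: c6 ⊕ f9 = 3f
byte 9: df ⊕ 04 = db

53 e3 f5 3c 46 8e 6b cd 3f db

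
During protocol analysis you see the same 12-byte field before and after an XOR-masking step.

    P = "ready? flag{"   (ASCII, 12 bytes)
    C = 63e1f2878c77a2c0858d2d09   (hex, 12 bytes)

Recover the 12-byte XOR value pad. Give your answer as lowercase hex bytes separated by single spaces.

Since C = P ⊕ pad, XORing both sides with P gives pad = P ⊕ C.
byte 0: 72 ^ 63 = 11
byte 1: 65 ^ e1 = 84
byte 2: 61 ^ f2 = 93
byte 3: 64 ^ 87 = e3
byte 4: 79 ^ 8c = f5
byte 5: 3f ^ 77 = 48
byte 6: 20 ^ a2 = 82
byte 7: 66 ^ c0 = a6
byte 8: 6c ^ 85 = e9
byte 9: 61 ^ 8d = ec
byte 10: 67 ^ 2d = 4a
byte 11: 7b ^ 09 = 72

11 84 93 e3 f5 48 82 a6 e9 ec 4a 72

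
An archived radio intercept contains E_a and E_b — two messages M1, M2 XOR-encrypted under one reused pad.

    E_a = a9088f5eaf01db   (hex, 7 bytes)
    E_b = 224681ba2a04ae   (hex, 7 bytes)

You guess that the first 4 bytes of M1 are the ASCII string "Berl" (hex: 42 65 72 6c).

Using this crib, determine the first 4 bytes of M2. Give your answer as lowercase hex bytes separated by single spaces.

c9 2b 7c 88

First, E_a ⊕ E_b = (M1 ⊕ K) ⊕ (M2 ⊕ K) = M1 ⊕ M2, so the key drops out. Then M2 = (M1 ⊕ M2) ⊕ M1 over the first 4 bytes.
byte 0: (a9 ^ 22) ^ 42 = 8b ^ 42 = c9
byte 1: (08 ^ 46) ^ 65 = 4e ^ 65 = 2b
byte 2: (8f ^ 81) ^ 72 = 0e ^ 72 = 7c
byte 3: (5e ^ ba) ^ 6c = e4 ^ 6c = 88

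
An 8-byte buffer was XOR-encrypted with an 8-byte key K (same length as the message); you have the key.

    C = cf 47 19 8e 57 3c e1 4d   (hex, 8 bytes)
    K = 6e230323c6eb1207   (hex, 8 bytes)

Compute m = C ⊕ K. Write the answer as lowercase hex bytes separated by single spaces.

a1 64 1a ad 91 d7 f3 4a

XOR is its own inverse, so applying the key byte-wise gives the result directly.
byte 0: 11001111 XOR 01101110 = 10100001
byte 1: 01000111 XOR 00100011 = 01100100
byte 2: 00011001 XOR 00000011 = 00011010
byte 3: 10001110 XOR 00100011 = 10101101
byte 4: 01010111 XOR 11000110 = 10010001
byte 5: 00111100 XOR 11101011 = 11010111
byte 6: 11100001 XOR 00010010 = 11110011
byte 7: 01001101 XOR 00000111 = 01001010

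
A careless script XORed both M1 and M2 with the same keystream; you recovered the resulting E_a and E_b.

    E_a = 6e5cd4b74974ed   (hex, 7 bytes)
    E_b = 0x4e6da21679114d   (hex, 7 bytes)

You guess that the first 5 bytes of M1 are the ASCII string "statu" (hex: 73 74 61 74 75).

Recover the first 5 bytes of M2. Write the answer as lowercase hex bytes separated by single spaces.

First, E_a ⊕ E_b = (M1 ⊕ K) ⊕ (M2 ⊕ K) = M1 ⊕ M2, so the key drops out. Then M2 = (M1 ⊕ M2) ⊕ M1 over the first 5 bytes.
byte 0: (6e ⊕ 4e) ⊕ 73 = 20 ⊕ 73 = 53
byte 1: (5c ⊕ 6d) ⊕ 74 = 31 ⊕ 74 = 45
byte 2: (d4 ⊕ a2) ⊕ 61 = 76 ⊕ 61 = 17
byte 3: (b7 ⊕ 16) ⊕ 74 = a1 ⊕ 74 = d5
byte 4: (49 ⊕ 79) ⊕ 75 = 30 ⊕ 75 = 45

53 45 17 d5 45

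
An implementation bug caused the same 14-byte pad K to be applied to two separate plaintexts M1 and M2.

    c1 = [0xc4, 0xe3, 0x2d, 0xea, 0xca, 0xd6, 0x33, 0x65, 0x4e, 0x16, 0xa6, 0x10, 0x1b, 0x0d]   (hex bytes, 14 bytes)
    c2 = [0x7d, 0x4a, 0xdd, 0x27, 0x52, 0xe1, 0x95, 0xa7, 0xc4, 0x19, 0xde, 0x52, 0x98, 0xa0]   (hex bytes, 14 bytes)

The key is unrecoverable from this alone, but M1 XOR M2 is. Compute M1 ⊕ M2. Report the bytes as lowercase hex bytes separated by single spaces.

b9 a9 f0 cd 98 37 a6 c2 8a 0f 78 42 83 ad

c1 ⊕ c2 = (M1 ⊕ K) ⊕ (M2 ⊕ K) = M1 ⊕ M2 — the shared key cancels under XOR.
11000100 ^ 01111101 = 10111001
11100011 ^ 01001010 = 10101001
00101101 ^ 11011101 = 11110000
11101010 ^ 00100111 = 11001101
11001010 ^ 01010010 = 10011000
11010110 ^ 11100001 = 00110111
00110011 ^ 10010101 = 10100110
01100101 ^ 10100111 = 11000010
01001110 ^ 11000100 = 10001010
00010110 ^ 00011001 = 00001111
10100110 ^ 11011110 = 01111000
00010000 ^ 01010010 = 01000010
00011011 ^ 10011000 = 10000011
00001101 ^ 10100000 = 10101101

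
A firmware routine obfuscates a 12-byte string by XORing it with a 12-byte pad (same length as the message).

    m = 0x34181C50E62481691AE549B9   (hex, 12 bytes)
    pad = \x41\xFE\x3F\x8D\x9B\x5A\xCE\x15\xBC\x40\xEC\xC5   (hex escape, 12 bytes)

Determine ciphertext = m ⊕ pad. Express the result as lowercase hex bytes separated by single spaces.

75 e6 23 dd 7d 7e 4f 7c a6 a5 a5 7c

XOR is its own inverse, so applying the key byte-wise gives the result directly.
34 ^ 41 = 75
18 ^ fe = e6
1c ^ 3f = 23
50 ^ 8d = dd
e6 ^ 9b = 7d
24 ^ 5a = 7e
81 ^ ce = 4f
69 ^ 15 = 7c
1a ^ bc = a6
e5 ^ 40 = a5
49 ^ ec = a5
b9 ^ c5 = 7c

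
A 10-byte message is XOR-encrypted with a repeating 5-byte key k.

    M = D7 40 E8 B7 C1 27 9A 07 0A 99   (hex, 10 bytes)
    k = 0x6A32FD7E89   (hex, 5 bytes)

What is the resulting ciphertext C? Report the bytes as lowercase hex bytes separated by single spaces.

The 5-byte key repeats, so the effective keystream is 6a 32 fd 7e 89 6a 32 fd 7e 89.
byte 0: d7 xor 6a = bd
byte 1: 40 xor 32 = 72
byte 2: e8 xor fd = 15
byte 3: b7 xor 7e = c9
byte 4: c1 xor 89 = 48
byte 5: 27 xor 6a = 4d
byte 6: 9a xor 32 = a8
byte 7: 07 xor fd = fa
byte 8: 0a xor 7e = 74
byte 9: 99 xor 89 = 10

bd 72 15 c9 48 4d a8 fa 74 10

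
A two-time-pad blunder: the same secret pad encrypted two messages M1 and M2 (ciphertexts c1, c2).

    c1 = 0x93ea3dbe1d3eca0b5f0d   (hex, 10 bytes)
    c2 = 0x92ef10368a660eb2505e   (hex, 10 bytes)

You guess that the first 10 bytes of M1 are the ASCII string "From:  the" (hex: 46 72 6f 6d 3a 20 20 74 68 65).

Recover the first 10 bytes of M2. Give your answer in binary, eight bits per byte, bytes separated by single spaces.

01000111 01110111 01000010 11100101 10101101 01111000 11100100 11001101 01100111 00110110

First, c1 ⊕ c2 = (M1 ⊕ K) ⊕ (M2 ⊕ K) = M1 ⊕ M2, so the key drops out. Then M2 = (M1 ⊕ M2) ⊕ M1 over the first 10 bytes.
byte 0: (93 XOR 92) XOR 46 = 01 XOR 46 = 47
byte 1: (ea XOR ef) XOR 72 = 05 XOR 72 = 77
byte 2: (3d XOR 10) XOR 6f = 2d XOR 6f = 42
byte 3: (be XOR 36) XOR 6d = 88 XOR 6d = e5
byte 4: (1d XOR 8a) XOR 3a = 97 XOR 3a = ad
byte 5: (3e XOR 66) XOR 20 = 58 XOR 20 = 78
byte 6: (ca XOR 0e) XOR 20 = c4 XOR 20 = e4
byte 7: (0b XOR b2) XOR 74 = b9 XOR 74 = cd
byte 8: (5f XOR 50) XOR 68 = 0f XOR 68 = 67
byte 9: (0d XOR 5e) XOR 65 = 53 XOR 65 = 36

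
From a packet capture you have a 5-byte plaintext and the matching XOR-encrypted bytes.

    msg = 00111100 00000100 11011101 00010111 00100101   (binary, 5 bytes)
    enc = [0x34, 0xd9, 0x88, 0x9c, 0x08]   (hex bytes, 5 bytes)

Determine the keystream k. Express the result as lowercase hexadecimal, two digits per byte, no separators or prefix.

08dd558b2d

Since enc = msg ⊕ k, XORing both sides with msg gives k = msg ⊕ enc.
3c XOR 34 = 08
04 XOR d9 = dd
dd XOR 88 = 55
17 XOR 9c = 8b
25 XOR 08 = 2d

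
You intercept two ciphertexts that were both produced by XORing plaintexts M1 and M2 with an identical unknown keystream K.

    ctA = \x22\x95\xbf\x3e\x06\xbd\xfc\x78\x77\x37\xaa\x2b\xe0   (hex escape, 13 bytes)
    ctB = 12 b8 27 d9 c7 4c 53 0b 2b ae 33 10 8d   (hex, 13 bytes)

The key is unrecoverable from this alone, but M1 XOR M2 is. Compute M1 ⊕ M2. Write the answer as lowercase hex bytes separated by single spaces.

ctA ⊕ ctB = (M1 ⊕ K) ⊕ (M2 ⊕ K) = M1 ⊕ M2 — the shared key cancels under XOR.
byte 0:  34 ^  18 =  48
byte 1: 149 ^ 184 =  45
byte 2: 191 ^  39 = 152
byte 3:  62 ^ 217 = 231
byte 4:   6 ^ 199 = 193
byte 5: 189 ^  76 = 241
byte 6: 252 ^  83 = 175
byte 7: 120 ^  11 = 115
byte 8: 119 ^  43 =  92
byte 9:  55 ^ 174 = 153
byte 10: 170 ^  51 = 153
byte 11:  43 ^  16 =  59
byte 12: 224 ^ 141 = 109

30 2d 98 e7 c1 f1 af 73 5c 99 99 3b 6d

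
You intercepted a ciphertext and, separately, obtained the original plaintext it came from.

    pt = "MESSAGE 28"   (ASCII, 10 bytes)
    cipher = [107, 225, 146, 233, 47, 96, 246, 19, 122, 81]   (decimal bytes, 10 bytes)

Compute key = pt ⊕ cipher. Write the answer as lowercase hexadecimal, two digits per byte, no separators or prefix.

Since cipher = pt ⊕ key, XORing both sides with pt gives key = pt ⊕ cipher.
4d XOR 6b = 26
45 XOR e1 = a4
53 XOR 92 = c1
53 XOR e9 = ba
41 XOR 2f = 6e
47 XOR 60 = 27
45 XOR f6 = b3
20 XOR 13 = 33
32 XOR 7a = 48
38 XOR 51 = 69

26a4c1ba6e27b3334869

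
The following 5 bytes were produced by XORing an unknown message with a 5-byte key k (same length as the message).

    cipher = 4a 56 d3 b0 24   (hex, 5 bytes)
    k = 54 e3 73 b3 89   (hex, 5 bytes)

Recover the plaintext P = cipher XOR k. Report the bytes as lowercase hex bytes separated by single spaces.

4a xor 54 = 1e
56 xor e3 = b5
d3 xor 73 = a0
b0 xor b3 = 03
24 xor 89 = ad

1e b5 a0 03 ad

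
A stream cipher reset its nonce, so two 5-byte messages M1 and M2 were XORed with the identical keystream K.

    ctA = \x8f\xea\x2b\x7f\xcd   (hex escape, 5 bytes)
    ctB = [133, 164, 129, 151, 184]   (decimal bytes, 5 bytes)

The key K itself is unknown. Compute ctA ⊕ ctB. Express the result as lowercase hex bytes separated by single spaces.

0a 4e aa e8 75

ctA ⊕ ctB = (M1 ⊕ K) ⊕ (M2 ⊕ K) = M1 ⊕ M2 — the shared key cancels under XOR.
143 XOR 133 =  10
234 XOR 164 =  78
 43 XOR 129 = 170
127 XOR 151 = 232
205 XOR 184 = 117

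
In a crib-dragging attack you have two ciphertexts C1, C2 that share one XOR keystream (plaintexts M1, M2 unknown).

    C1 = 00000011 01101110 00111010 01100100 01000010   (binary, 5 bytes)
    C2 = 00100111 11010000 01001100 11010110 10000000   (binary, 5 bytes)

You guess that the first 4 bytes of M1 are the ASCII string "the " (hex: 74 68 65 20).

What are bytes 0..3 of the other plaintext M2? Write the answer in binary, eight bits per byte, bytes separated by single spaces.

First, C1 ⊕ C2 = (M1 ⊕ K) ⊕ (M2 ⊕ K) = M1 ⊕ M2, so the key drops out. Then M2 = (M1 ⊕ M2) ⊕ M1 over the first 4 bytes.
byte 0: (03 XOR 27) XOR 74 = 24 XOR 74 = 50
byte 1: (6e XOR d0) XOR 68 = be XOR 68 = d6
byte 2: (3a XOR 4c) XOR 65 = 76 XOR 65 = 13
byte 3: (64 XOR d6) XOR 20 = b2 XOR 20 = 92

01010000 11010110 00010011 10010010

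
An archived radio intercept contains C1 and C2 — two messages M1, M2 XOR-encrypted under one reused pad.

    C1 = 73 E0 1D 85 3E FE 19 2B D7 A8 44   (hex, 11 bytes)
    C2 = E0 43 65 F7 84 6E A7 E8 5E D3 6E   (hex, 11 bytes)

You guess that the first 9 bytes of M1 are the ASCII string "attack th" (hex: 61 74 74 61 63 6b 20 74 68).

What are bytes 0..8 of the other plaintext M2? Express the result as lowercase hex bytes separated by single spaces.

f2 d7 0c 13 d9 fb 9e b7 e1

First, C1 ⊕ C2 = (M1 ⊕ K) ⊕ (M2 ⊕ K) = M1 ⊕ M2, so the key drops out. Then M2 = (M1 ⊕ M2) ⊕ M1 over the first 9 bytes.
byte 0: (73 ⊕ e0) ⊕ 61 = 93 ⊕ 61 = f2
byte 1: (e0 ⊕ 43) ⊕ 74 = a3 ⊕ 74 = d7
byte 2: (1d ⊕ 65) ⊕ 74 = 78 ⊕ 74 = 0c
byte 3: (85 ⊕ f7) ⊕ 61 = 72 ⊕ 61 = 13
byte 4: (3e ⊕ 84) ⊕ 63 = ba ⊕ 63 = d9
byte 5: (fe ⊕ 6e) ⊕ 6b = 90 ⊕ 6b = fb
byte 6: (19 ⊕ a7) ⊕ 20 = be ⊕ 20 = 9e
byte 7: (2b ⊕ e8) ⊕ 74 = c3 ⊕ 74 = b7
byte 8: (d7 ⊕ 5e) ⊕ 68 = 89 ⊕ 68 = e1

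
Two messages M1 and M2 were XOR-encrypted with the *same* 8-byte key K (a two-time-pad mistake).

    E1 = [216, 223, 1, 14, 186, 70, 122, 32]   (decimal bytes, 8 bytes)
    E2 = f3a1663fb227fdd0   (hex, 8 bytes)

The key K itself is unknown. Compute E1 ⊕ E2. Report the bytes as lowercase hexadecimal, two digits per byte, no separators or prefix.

E1 ⊕ E2 = (M1 ⊕ K) ⊕ (M2 ⊕ K) = M1 ⊕ M2 — the shared key cancels under XOR.
d8 xor f3 = 2b
df xor a1 = 7e
01 xor 66 = 67
0e xor 3f = 31
ba xor b2 = 08
46 xor 27 = 61
7a xor fd = 87
20 xor d0 = f0

2b7e6731086187f0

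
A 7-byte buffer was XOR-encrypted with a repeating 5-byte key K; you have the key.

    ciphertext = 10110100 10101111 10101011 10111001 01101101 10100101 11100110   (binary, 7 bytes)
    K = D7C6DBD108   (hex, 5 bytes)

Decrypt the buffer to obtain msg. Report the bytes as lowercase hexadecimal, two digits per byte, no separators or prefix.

The 5-byte key repeats, so the effective keystream is d7 c6 db d1 08 d7 c6.
byte 0: b4 ⊕ d7 = 63
byte 1: af ⊕ c6 = 69
byte 2: ab ⊕ db = 70
byte 3: b9 ⊕ d1 = 68
byte 4: 6d ⊕ 08 = 65
byte 5: a5 ⊕ d7 = 72
byte 6: e6 ⊕ c6 = 20

63697068657220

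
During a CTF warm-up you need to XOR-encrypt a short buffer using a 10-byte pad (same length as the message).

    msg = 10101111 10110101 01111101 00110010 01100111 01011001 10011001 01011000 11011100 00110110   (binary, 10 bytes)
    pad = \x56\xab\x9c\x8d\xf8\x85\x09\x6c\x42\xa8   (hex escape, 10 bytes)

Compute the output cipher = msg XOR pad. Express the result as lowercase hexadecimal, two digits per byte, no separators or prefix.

f91ee1bf9fdc90349e9e

10101111 xor 01010110 = 11111001
10110101 xor 10101011 = 00011110
01111101 xor 10011100 = 11100001
00110010 xor 10001101 = 10111111
01100111 xor 11111000 = 10011111
01011001 xor 10000101 = 11011100
10011001 xor 00001001 = 10010000
01011000 xor 01101100 = 00110100
11011100 xor 01000010 = 10011110
00110110 xor 10101000 = 10011110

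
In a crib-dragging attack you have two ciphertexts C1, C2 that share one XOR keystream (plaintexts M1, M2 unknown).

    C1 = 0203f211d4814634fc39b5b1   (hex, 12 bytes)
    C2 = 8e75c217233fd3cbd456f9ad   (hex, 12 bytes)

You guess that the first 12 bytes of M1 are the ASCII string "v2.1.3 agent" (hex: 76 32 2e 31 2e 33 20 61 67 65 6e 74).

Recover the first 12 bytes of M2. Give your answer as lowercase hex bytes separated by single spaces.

First, C1 ⊕ C2 = (M1 ⊕ K) ⊕ (M2 ⊕ K) = M1 ⊕ M2, so the key drops out. Then M2 = (M1 ⊕ M2) ⊕ M1 over the first 12 bytes.
byte 0: (02 ^ 8e) ^ 76 = 8c ^ 76 = fa
byte 1: (03 ^ 75) ^ 32 = 76 ^ 32 = 44
byte 2: (f2 ^ c2) ^ 2e = 30 ^ 2e = 1e
byte 3: (11 ^ 17) ^ 31 = 06 ^ 31 = 37
byte 4: (d4 ^ 23) ^ 2e = f7 ^ 2e = d9
byte 5: (81 ^ 3f) ^ 33 = be ^ 33 = 8d
byte 6: (46 ^ d3) ^ 20 = 95 ^ 20 = b5
byte 7: (34 ^ cb) ^ 61 = ff ^ 61 = 9e
byte 8: (fc ^ d4) ^ 67 = 28 ^ 67 = 4f
byte 9: (39 ^ 56) ^ 65 = 6f ^ 65 = 0a
byte 10: (b5 ^ f9) ^ 6e = 4c ^ 6e = 22
byte 11: (b1 ^ ad) ^ 74 = 1c ^ 74 = 68

fa 44 1e 37 d9 8d b5 9e 4f 0a 22 68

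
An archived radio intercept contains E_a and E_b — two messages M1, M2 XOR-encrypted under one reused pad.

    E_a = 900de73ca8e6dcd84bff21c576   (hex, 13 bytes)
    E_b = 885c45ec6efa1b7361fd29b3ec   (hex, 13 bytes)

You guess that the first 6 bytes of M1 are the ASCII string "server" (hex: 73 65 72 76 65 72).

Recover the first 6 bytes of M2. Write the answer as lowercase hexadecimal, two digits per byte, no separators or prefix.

First, E_a ⊕ E_b = (M1 ⊕ K) ⊕ (M2 ⊕ K) = M1 ⊕ M2, so the key drops out. Then M2 = (M1 ⊕ M2) ⊕ M1 over the first 6 bytes.
byte 0: (90 ^ 88) ^ 73 = 18 ^ 73 = 6b
byte 1: (0d ^ 5c) ^ 65 = 51 ^ 65 = 34
byte 2: (e7 ^ 45) ^ 72 = a2 ^ 72 = d0
byte 3: (3c ^ ec) ^ 76 = d0 ^ 76 = a6
byte 4: (a8 ^ 6e) ^ 65 = c6 ^ 65 = a3
byte 5: (e6 ^ fa) ^ 72 = 1c ^ 72 = 6e

6b34d0a6a36e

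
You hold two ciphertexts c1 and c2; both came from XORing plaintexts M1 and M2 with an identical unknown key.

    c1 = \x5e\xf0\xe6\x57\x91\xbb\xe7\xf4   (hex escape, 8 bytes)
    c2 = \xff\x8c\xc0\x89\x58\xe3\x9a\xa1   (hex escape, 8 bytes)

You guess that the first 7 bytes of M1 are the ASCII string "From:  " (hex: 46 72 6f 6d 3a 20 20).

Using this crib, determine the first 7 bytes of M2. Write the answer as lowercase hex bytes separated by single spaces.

e7 0e 49 b3 f3 78 5d

First, c1 ⊕ c2 = (M1 ⊕ K) ⊕ (M2 ⊕ K) = M1 ⊕ M2, so the key drops out. Then M2 = (M1 ⊕ M2) ⊕ M1 over the first 7 bytes.
byte 0: (5e ^ ff) ^ 46 = a1 ^ 46 = e7
byte 1: (f0 ^ 8c) ^ 72 = 7c ^ 72 = 0e
byte 2: (e6 ^ c0) ^ 6f = 26 ^ 6f = 49
byte 3: (57 ^ 89) ^ 6d = de ^ 6d = b3
byte 4: (91 ^ 58) ^ 3a = c9 ^ 3a = f3
byte 5: (bb ^ e3) ^ 20 = 58 ^ 20 = 78
byte 6: (e7 ^ 9a) ^ 20 = 7d ^ 20 = 5d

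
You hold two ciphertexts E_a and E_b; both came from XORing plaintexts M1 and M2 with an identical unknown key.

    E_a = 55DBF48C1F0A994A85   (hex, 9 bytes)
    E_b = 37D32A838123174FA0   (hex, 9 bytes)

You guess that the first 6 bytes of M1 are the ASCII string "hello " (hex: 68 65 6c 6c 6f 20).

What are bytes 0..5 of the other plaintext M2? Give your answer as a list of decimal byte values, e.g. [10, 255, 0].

First, E_a ⊕ E_b = (M1 ⊕ K) ⊕ (M2 ⊕ K) = M1 ⊕ M2, so the key drops out. Then M2 = (M1 ⊕ M2) ⊕ M1 over the first 6 bytes.
byte 0: (55 xor 37) xor 68 = 62 xor 68 = 0a
byte 1: (db xor d3) xor 65 = 08 xor 65 = 6d
byte 2: (f4 xor 2a) xor 6c = de xor 6c = b2
byte 3: (8c xor 83) xor 6c = 0f xor 6c = 63
byte 4: (1f xor 81) xor 6f = 9e xor 6f = f1
byte 5: (0a xor 23) xor 20 = 29 xor 20 = 09

[10, 109, 178, 99, 241, 9]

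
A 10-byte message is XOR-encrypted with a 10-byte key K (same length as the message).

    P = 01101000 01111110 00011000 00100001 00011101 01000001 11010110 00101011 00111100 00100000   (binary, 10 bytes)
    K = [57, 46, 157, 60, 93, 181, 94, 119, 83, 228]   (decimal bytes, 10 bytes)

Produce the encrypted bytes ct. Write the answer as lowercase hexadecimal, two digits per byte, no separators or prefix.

byte 0: 68 ^ 39 = 51
byte 1: 7e ^ 2e = 50
byte 2: 18 ^ 9d = 85
byte 3: 21 ^ 3c = 1d
byte 4: 1d ^ 5d = 40
byte 5: 41 ^ b5 = f4
byte 6: d6 ^ 5e = 88
byte 7: 2b ^ 77 = 5c
byte 8: 3c ^ 53 = 6f
byte 9: 20 ^ e4 = c4

5150851d40f4885c6fc4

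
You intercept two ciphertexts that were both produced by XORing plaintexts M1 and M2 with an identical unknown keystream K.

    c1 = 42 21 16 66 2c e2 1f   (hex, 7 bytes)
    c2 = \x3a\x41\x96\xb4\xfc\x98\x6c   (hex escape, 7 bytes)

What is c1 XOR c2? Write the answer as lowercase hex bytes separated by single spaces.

78 60 80 d2 d0 7a 73

c1 ⊕ c2 = (M1 ⊕ K) ⊕ (M2 ⊕ K) = M1 ⊕ M2 — the shared key cancels under XOR.
 66 ⊕  58 = 120
 33 ⊕  65 =  96
 22 ⊕ 150 = 128
102 ⊕ 180 = 210
 44 ⊕ 252 = 208
226 ⊕ 152 = 122
 31 ⊕ 108 = 115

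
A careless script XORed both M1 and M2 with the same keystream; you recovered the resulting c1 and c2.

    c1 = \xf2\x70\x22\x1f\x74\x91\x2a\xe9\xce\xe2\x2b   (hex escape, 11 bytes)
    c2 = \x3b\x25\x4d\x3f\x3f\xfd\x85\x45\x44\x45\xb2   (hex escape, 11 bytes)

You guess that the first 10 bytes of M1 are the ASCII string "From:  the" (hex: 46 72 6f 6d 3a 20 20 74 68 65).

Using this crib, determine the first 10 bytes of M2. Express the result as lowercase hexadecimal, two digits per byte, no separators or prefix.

First, c1 ⊕ c2 = (M1 ⊕ K) ⊕ (M2 ⊕ K) = M1 ⊕ M2, so the key drops out. Then M2 = (M1 ⊕ M2) ⊕ M1 over the first 10 bytes.
byte 0: (f2 ⊕ 3b) ⊕ 46 = c9 ⊕ 46 = 8f
byte 1: (70 ⊕ 25) ⊕ 72 = 55 ⊕ 72 = 27
byte 2: (22 ⊕ 4d) ⊕ 6f = 6f ⊕ 6f = 00
byte 3: (1f ⊕ 3f) ⊕ 6d = 20 ⊕ 6d = 4d
byte 4: (74 ⊕ 3f) ⊕ 3a = 4b ⊕ 3a = 71
byte 5: (91 ⊕ fd) ⊕ 20 = 6c ⊕ 20 = 4c
byte 6: (2a ⊕ 85) ⊕ 20 = af ⊕ 20 = 8f
byte 7: (e9 ⊕ 45) ⊕ 74 = ac ⊕ 74 = d8
byte 8: (ce ⊕ 44) ⊕ 68 = 8a ⊕ 68 = e2
byte 9: (e2 ⊕ 45) ⊕ 65 = a7 ⊕ 65 = c2

8f27004d714c8fd8e2c2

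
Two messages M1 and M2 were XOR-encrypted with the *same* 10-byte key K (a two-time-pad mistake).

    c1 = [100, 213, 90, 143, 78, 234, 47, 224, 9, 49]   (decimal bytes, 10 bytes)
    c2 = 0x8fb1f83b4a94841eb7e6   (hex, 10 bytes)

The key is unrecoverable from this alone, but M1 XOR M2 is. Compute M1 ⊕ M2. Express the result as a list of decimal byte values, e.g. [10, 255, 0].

[235, 100, 162, 180, 4, 126, 171, 254, 190, 215]

c1 ⊕ c2 = (M1 ⊕ K) ⊕ (M2 ⊕ K) = M1 ⊕ M2 — the shared key cancels under XOR.
byte 0: 01100100 ⊕ 10001111 = 11101011
byte 1: 11010101 ⊕ 10110001 = 01100100
byte 2: 01011010 ⊕ 11111000 = 10100010
byte 3: 10001111 ⊕ 00111011 = 10110100
byte 4: 01001110 ⊕ 01001010 = 00000100
byte 5: 11101010 ⊕ 10010100 = 01111110
byte 6: 00101111 ⊕ 10000100 = 10101011
byte 7: 11100000 ⊕ 00011110 = 11111110
byte 8: 00001001 ⊕ 10110111 = 10111110
byte 9: 00110001 ⊕ 11100110 = 11010111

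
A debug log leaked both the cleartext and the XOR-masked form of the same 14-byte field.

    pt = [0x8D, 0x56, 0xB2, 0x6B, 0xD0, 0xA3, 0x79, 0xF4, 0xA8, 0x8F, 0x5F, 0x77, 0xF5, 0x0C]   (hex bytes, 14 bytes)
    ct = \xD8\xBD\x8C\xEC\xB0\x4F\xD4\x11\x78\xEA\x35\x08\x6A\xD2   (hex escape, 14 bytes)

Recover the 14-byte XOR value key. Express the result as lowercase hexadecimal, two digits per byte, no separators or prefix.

Since ct = pt ⊕ key, XORing both sides with pt gives key = pt ⊕ ct.
8d ^ d8 = 55
56 ^ bd = eb
b2 ^ 8c = 3e
6b ^ ec = 87
d0 ^ b0 = 60
a3 ^ 4f = ec
79 ^ d4 = ad
f4 ^ 11 = e5
a8 ^ 78 = d0
8f ^ ea = 65
5f ^ 35 = 6a
77 ^ 08 = 7f
f5 ^ 6a = 9f
0c ^ d2 = de

55eb3e8760ecade5d0656a7f9fde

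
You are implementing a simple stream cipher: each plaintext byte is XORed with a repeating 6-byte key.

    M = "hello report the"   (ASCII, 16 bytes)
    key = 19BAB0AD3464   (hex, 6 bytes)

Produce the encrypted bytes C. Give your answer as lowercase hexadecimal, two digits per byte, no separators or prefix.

The 6-byte key repeats, so the effective keystream is 19 ba b0 ad 34 64 19 ba b0 ad 34 64 19 ba b0 ad.
byte 0: 68 ^ 19 = 71
byte 1: 65 ^ ba = df
byte 2: 6c ^ b0 = dc
byte 3: 6c ^ ad = c1
byte 4: 6f ^ 34 = 5b
byte 5: 20 ^ 64 = 44
byte 6: 72 ^ 19 = 6b
byte 7: 65 ^ ba = df
byte 8: 70 ^ b0 = c0
byte 9: 6f ^ ad = c2
byte 10: 72 ^ 34 = 46
byte 11: 74 ^ 64 = 10
byte 12: 20 ^ 19 = 39
byte 13: 74 ^ ba = ce
byte 14: 68 ^ b0 = d8
byte 15: 65 ^ ad = c8

71dfdcc15b446bdfc0c2461039ced8c8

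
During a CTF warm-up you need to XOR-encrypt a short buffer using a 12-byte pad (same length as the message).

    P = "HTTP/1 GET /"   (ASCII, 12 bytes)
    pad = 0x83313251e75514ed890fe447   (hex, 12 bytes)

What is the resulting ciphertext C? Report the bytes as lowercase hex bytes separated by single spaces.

XOR is its own inverse, so applying the key byte-wise gives the result directly.
48 ⊕ 83 = cb
54 ⊕ 31 = 65
54 ⊕ 32 = 66
50 ⊕ 51 = 01
2f ⊕ e7 = c8
31 ⊕ 55 = 64
20 ⊕ 14 = 34
47 ⊕ ed = aa
45 ⊕ 89 = cc
54 ⊕ 0f = 5b
20 ⊕ e4 = c4
2f ⊕ 47 = 68

cb 65 66 01 c8 64 34 aa cc 5b c4 68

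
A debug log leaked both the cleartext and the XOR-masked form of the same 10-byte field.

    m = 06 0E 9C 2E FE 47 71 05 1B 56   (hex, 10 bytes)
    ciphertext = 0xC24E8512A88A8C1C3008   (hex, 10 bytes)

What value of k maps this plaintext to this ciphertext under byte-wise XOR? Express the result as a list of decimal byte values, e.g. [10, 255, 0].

Since ciphertext = m ⊕ k, XORing both sides with m gives k = m ⊕ ciphertext.
byte 0: 00000110 xor 11000010 = 11000100
byte 1: 00001110 xor 01001110 = 01000000
byte 2: 10011100 xor 10000101 = 00011001
byte 3: 00101110 xor 00010010 = 00111100
byte 4: 11111110 xor 10101000 = 01010110
byte 5: 01000111 xor 10001010 = 11001101
byte 6: 01110001 xor 10001100 = 11111101
byte 7: 00000101 xor 00011100 = 00011001
byte 8: 00011011 xor 00110000 = 00101011
byte 9: 01010110 xor 00001000 = 01011110

[196, 64, 25, 60, 86, 205, 253, 25, 43, 94]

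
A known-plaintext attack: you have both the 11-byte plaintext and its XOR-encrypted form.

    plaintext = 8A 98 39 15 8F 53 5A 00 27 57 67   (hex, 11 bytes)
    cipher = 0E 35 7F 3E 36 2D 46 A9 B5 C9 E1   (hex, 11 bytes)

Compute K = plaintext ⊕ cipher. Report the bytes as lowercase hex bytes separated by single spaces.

84 ad 46 2b b9 7e 1c a9 92 9e 86

Since cipher = plaintext ⊕ K, XORing both sides with plaintext gives K = plaintext ⊕ cipher.
byte 0: 8a ⊕ 0e = 84
byte 1: 98 ⊕ 35 = ad
byte 2: 39 ⊕ 7f = 46
byte 3: 15 ⊕ 3e = 2b
byte 4: 8f ⊕ 36 = b9
byte 5: 53 ⊕ 2d = 7e
byte 6: 5a ⊕ 46 = 1c
byte 7: 00 ⊕ a9 = a9
byte 8: 27 ⊕ b5 = 92
byte 9: 57 ⊕ c9 = 9e
byte 10: 67 ⊕ e1 = 86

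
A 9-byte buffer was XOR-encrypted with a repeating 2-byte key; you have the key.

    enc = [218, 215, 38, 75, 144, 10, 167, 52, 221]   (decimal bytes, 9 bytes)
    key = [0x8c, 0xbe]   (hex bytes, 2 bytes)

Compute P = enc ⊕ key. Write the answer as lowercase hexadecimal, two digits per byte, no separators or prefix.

The 2-byte key repeats, so the effective keystream is 8c be 8c be 8c be 8c be 8c.
byte 0: 11011010 ^ 10001100 = 01010110
byte 1: 11010111 ^ 10111110 = 01101001
byte 2: 00100110 ^ 10001100 = 10101010
byte 3: 01001011 ^ 10111110 = 11110101
byte 4: 10010000 ^ 10001100 = 00011100
byte 5: 00001010 ^ 10111110 = 10110100
byte 6: 10100111 ^ 10001100 = 00101011
byte 7: 00110100 ^ 10111110 = 10001010
byte 8: 11011101 ^ 10001100 = 01010001

5669aaf51cb42b8a51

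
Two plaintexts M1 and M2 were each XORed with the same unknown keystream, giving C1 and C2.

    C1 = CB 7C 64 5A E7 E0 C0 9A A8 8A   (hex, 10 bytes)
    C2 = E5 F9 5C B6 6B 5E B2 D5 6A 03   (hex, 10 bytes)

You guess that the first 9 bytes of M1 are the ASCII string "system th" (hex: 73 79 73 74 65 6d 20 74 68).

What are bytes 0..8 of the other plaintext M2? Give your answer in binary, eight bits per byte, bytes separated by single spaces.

01011101 11111100 01001011 10011000 11101001 11010011 01010010 00111011 10101010

First, C1 ⊕ C2 = (M1 ⊕ K) ⊕ (M2 ⊕ K) = M1 ⊕ M2, so the key drops out. Then M2 = (M1 ⊕ M2) ⊕ M1 over the first 9 bytes.
byte 0: (cb xor e5) xor 73 = 2e xor 73 = 5d
byte 1: (7c xor f9) xor 79 = 85 xor 79 = fc
byte 2: (64 xor 5c) xor 73 = 38 xor 73 = 4b
byte 3: (5a xor b6) xor 74 = ec xor 74 = 98
byte 4: (e7 xor 6b) xor 65 = 8c xor 65 = e9
byte 5: (e0 xor 5e) xor 6d = be xor 6d = d3
byte 6: (c0 xor b2) xor 20 = 72 xor 20 = 52
byte 7: (9a xor d5) xor 74 = 4f xor 74 = 3b
byte 8: (a8 xor 6a) xor 68 = c2 xor 68 = aa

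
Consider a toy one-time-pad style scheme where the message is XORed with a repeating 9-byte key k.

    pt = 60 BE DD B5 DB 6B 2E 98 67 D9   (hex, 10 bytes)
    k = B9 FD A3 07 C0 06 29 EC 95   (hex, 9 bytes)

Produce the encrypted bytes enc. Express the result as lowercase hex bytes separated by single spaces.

d9 43 7e b2 1b 6d 07 74 f2 60

The 9-byte key repeats, so the effective keystream is b9 fd a3 07 c0 06 29 ec 95 b9.
byte 0:  96 XOR 185 = 217
byte 1: 190 XOR 253 =  67
byte 2: 221 XOR 163 = 126
byte 3: 181 XOR   7 = 178
byte 4: 219 XOR 192 =  27
byte 5: 107 XOR   6 = 109
byte 6:  46 XOR  41 =   7
byte 7: 152 XOR 236 = 116
byte 8: 103 XOR 149 = 242
byte 9: 217 XOR 185 =  96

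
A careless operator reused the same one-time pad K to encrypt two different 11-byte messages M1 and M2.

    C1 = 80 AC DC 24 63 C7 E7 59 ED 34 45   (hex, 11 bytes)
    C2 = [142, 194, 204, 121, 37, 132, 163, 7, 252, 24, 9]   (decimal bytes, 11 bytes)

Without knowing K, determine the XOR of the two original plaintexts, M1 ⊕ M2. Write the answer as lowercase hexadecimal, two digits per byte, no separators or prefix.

0e6e105d4643445e112c4c

C1 ⊕ C2 = (M1 ⊕ K) ⊕ (M2 ⊕ K) = M1 ⊕ M2 — the shared key cancels under XOR.
10000000 xor 10001110 = 00001110
10101100 xor 11000010 = 01101110
11011100 xor 11001100 = 00010000
00100100 xor 01111001 = 01011101
01100011 xor 00100101 = 01000110
11000111 xor 10000100 = 01000011
11100111 xor 10100011 = 01000100
01011001 xor 00000111 = 01011110
11101101 xor 11111100 = 00010001
00110100 xor 00011000 = 00101100
01000101 xor 00001001 = 01001100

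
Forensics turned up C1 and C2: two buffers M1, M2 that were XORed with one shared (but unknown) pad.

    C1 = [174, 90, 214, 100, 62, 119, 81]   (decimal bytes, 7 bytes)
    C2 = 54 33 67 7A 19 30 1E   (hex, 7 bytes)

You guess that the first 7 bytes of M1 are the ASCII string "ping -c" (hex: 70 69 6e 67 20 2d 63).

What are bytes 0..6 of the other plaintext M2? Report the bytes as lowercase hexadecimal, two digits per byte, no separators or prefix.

8a00df79076a2c

First, C1 ⊕ C2 = (M1 ⊕ K) ⊕ (M2 ⊕ K) = M1 ⊕ M2, so the key drops out. Then M2 = (M1 ⊕ M2) ⊕ M1 over the first 7 bytes.
byte 0: (ae XOR 54) XOR 70 = fa XOR 70 = 8a
byte 1: (5a XOR 33) XOR 69 = 69 XOR 69 = 00
byte 2: (d6 XOR 67) XOR 6e = b1 XOR 6e = df
byte 3: (64 XOR 7a) XOR 67 = 1e XOR 67 = 79
byte 4: (3e XOR 19) XOR 20 = 27 XOR 20 = 07
byte 5: (77 XOR 30) XOR 2d = 47 XOR 2d = 6a
byte 6: (51 XOR 1e) XOR 63 = 4f XOR 63 = 2c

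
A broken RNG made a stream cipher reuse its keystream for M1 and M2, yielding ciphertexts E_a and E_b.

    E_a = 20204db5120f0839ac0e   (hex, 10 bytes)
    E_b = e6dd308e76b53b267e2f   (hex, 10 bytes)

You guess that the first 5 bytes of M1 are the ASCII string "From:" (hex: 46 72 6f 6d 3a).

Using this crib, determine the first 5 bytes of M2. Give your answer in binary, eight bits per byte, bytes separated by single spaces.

First, E_a ⊕ E_b = (M1 ⊕ K) ⊕ (M2 ⊕ K) = M1 ⊕ M2, so the key drops out. Then M2 = (M1 ⊕ M2) ⊕ M1 over the first 5 bytes.
byte 0: (20 ^ e6) ^ 46 = c6 ^ 46 = 80
byte 1: (20 ^ dd) ^ 72 = fd ^ 72 = 8f
byte 2: (4d ^ 30) ^ 6f = 7d ^ 6f = 12
byte 3: (b5 ^ 8e) ^ 6d = 3b ^ 6d = 56
byte 4: (12 ^ 76) ^ 3a = 64 ^ 3a = 5e

10000000 10001111 00010010 01010110 01011110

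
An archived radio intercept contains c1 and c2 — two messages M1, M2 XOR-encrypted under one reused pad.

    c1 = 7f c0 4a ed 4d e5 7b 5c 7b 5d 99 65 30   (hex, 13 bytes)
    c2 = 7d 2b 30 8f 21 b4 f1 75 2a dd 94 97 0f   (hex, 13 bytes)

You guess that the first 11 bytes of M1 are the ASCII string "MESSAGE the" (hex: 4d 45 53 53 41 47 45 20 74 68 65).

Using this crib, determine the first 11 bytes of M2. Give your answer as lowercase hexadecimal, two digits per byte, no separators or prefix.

4fae29312d16cf0925e868

First, c1 ⊕ c2 = (M1 ⊕ K) ⊕ (M2 ⊕ K) = M1 ⊕ M2, so the key drops out. Then M2 = (M1 ⊕ M2) ⊕ M1 over the first 11 bytes.
byte 0: (7f XOR 7d) XOR 4d = 02 XOR 4d = 4f
byte 1: (c0 XOR 2b) XOR 45 = eb XOR 45 = ae
byte 2: (4a XOR 30) XOR 53 = 7a XOR 53 = 29
byte 3: (ed XOR 8f) XOR 53 = 62 XOR 53 = 31
byte 4: (4d XOR 21) XOR 41 = 6c XOR 41 = 2d
byte 5: (e5 XOR b4) XOR 47 = 51 XOR 47 = 16
byte 6: (7b XOR f1) XOR 45 = 8a XOR 45 = cf
byte 7: (5c XOR 75) XOR 20 = 29 XOR 20 = 09
byte 8: (7b XOR 2a) XOR 74 = 51 XOR 74 = 25
byte 9: (5d XOR dd) XOR 68 = 80 XOR 68 = e8
byte 10: (99 XOR 94) XOR 65 = 0d XOR 65 = 68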